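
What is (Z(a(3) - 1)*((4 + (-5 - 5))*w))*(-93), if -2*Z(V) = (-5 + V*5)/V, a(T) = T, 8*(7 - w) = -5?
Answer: -85095/16 ≈ -5318.4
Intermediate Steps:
w = 61/8 (w = 7 - 1/8*(-5) = 7 + 5/8 = 61/8 ≈ 7.6250)
Z(V) = -(-5 + 5*V)/(2*V) (Z(V) = -(-5 + V*5)/(2*V) = -(-5 + 5*V)/(2*V))
(Z(a(3) - 1)*((4 + (-5 - 5))*w))*(-93) = ((5*(1 - (3 - 1))/(2*(3 - 1)))*((4 + (-5 - 5))*(61/8)))*(-93) = (((5/2)*(1 - 1*2)/2)*((4 - 10)*(61/8)))*(-93) = (((5/2)*(1/2)*(1 - 2))*(-6*61/8))*(-93) = (((5/2)*(1/2)*(-1))*(-183/4))*(-93) = -5/4*(-183/4)*(-93) = (915/16)*(-93) = -85095/16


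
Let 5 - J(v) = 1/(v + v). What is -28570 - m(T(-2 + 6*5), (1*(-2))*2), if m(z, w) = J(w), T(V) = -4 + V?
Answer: -228601/8 ≈ -28575.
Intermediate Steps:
J(v) = 5 - 1/(2*v) (J(v) = 5 - 1/(v + v) = 5 - 1/(2*v))
m(z, w) = 5 - 1/(2*w)
-28570 - m(T(-2 + 6*5), (1*(-2))*2) = -28570 - (5 - 1/(2*((1*(-2))*2))) = -28570 - (5 - 1/(2*((-2*2)))) = -28570 - (5 - ½/(-4)) = -28570 - (5 - ½*(-¼)) = -28570 - (5 + ⅛) = -28570 - 1*41/8 = -28570 - 41/8 = -228601/8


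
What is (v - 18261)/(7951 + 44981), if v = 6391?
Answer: -5935/26466 ≈ -0.22425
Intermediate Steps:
(v - 18261)/(7951 + 44981) = (6391 - 18261)/(7951 + 44981) = -11870/52932 = -11870*1/52932 = -5935/26466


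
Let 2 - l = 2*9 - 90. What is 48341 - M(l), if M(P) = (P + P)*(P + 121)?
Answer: 19481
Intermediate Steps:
l = 74 (l = 2 - (2*9 - 90) = 2 - (18 - 90) = 2 - 1*(-72) = 2 + 72 = 74)
M(P) = 2*P*(121 + P) (M(P) = (2*P)*(121 + P) = 2*P*(121 + P))
48341 - M(l) = 48341 - 2*74*(121 + 74) = 48341 - 2*74*195 = 48341 - 1*28860 = 48341 - 28860 = 19481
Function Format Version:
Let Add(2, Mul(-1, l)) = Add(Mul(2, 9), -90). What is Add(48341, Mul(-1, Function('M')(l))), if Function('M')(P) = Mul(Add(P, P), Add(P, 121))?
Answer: 19481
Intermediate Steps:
l = 74 (l = Add(2, Mul(-1, Add(Mul(2, 9), -90))) = Add(2, Mul(-1, Add(18, -90))) = Add(2, Mul(-1, -72)) = Add(2, 72) = 74)
Function('M')(P) = Mul(2, P, Add(121, P)) (Function('M')(P) = Mul(Mul(2, P), Add(121, P)) = Mul(2, P, Add(121, P)))
Add(48341, Mul(-1, Function('M')(l))) = Add(48341, Mul(-1, Mul(2, 74, Add(121, 74)))) = Add(48341, Mul(-1, Mul(2, 74, 195))) = Add(48341, Mul(-1, 28860)) = Add(48341, -28860) = 19481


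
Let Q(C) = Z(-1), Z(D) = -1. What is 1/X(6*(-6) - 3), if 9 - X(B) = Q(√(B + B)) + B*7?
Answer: 1/283 ≈ 0.0035336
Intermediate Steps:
Q(C) = -1
X(B) = 10 - 7*B (X(B) = 9 - (-1 + B*7) = 9 - (-1 + 7*B) = 9 + (1 - 7*B) = 10 - 7*B)
1/X(6*(-6) - 3) = 1/(10 - 7*(6*(-6) - 3)) = 1/(10 - 7*(-36 - 3)) = 1/(10 - 7*(-39)) = 1/(10 + 273) = 1/283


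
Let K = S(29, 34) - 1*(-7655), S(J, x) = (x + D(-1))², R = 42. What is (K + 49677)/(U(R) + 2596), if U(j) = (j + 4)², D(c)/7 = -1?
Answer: 58061/4712 ≈ 12.322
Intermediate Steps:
D(c) = -7 (D(c) = 7*(-1) = -7)
U(j) = (4 + j)²
S(J, x) = (-7 + x)² (S(J, x) = (x - 7)² = (-7 + x)²)
K = 8384 (K = (-7 + 34)² - 1*(-7655) = 27² + 7655 = 729 + 7655 = 8384)
(K + 49677)/(U(R) + 2596) = (8384 + 49677)/((4 + 42)² + 2596) = 58061/(46² + 2596) = 58061/(2116 + 2596) = 58061/4712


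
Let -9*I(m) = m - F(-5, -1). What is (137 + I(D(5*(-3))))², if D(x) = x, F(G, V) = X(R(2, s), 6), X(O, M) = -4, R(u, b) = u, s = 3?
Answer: 1547536/81 ≈ 19105.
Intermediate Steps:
F(G, V) = -4
I(m) = -4/9 - m/9 (I(m) = -(m - 1*(-4))/9 = -(m + 4)/9 = -(4 + m)/9 = -4/9 - m/9)
(137 + I(D(5*(-3))))² = (137 + (-4/9 - 5*(-3)/9))² = (137 + (-4/9 - ⅑*(-15)))² = (137 + (-4/9 + 5/3))² = (137 + 11/9)² = (1244/9)² = 1547536/81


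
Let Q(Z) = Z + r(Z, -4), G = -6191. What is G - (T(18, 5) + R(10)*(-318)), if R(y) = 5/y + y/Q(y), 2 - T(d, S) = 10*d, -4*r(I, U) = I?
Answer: -5430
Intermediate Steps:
r(I, U) = -I/4
T(d, S) = 2 - 10*d
Q(Z) = 3*Z/4 (Q(Z) = Z - Z/4 = 3*Z/4)
R(y) = 4/3 + 5/y (R(y) = 5/y + y/((3*y/4)) = 5/y + y*(4/(3*y)) = 5/y + 4/3 = 4/3 + 5/y)
G - (T(18, 5) + R(10)*(-318)) = -6191 - ((2 - 10*18) + (4/3 + 5/10)*(-318)) = -6191 - ((2 - 180) + (4/3 + 5*(⅒))*(-318)) = -6191 - (-178 + (4/3 + ½)*(-318)) = -6191 - (-178 + (11/6)*(-318)) = -6191 - (-178 - 583) = -6191 - 1*(-761) = -6191 + 761 = -5430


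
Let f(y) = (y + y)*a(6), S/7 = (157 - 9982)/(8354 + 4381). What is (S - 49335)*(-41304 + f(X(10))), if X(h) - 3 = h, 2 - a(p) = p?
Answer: 1734581120000/849 ≈ 2.0431e+9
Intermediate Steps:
a(p) = 2 - p
S = -4585/849 (S = 7*((157 - 9982)/(8354 + 4381)) = 7*(-9825/12735) = 7*(-9825*1/12735) = 7*(-655/849) = -4585/849 ≈ -5.4005)
X(h) = 3 + h
f(y) = -8*y (f(y) = (y + y)*(2 - 1*6) = (2*y)*(2 - 6) = (2*y)*(-4) = -8*y)
(S - 49335)*(-41304 + f(X(10))) = (-4585/849 - 49335)*(-41304 - 8*(3 + 10)) = -41890000*(-41304 - 8*13)/849 = -41890000*(-41304 - 104)/849 = -41890000/849*(-41408) = 1734581120000/849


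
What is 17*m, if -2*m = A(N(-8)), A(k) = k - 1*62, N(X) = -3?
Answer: 1105/2 ≈ 552.50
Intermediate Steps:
A(k) = -62 + k (A(k) = k - 62 = -62 + k)
m = 65/2 (m = -(-62 - 3)/2 = -½*(-65) = 65/2 ≈ 32.500)
17*m = 17*(65/2) = 1105/2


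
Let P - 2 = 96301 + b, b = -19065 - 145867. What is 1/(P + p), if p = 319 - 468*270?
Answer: -1/194670 ≈ -5.1369e-6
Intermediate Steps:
b = -164932
p = -126041 (p = 319 - 126360 = -126041)
P = -68629 (P = 2 + (96301 - 164932) = 2 - 68631 = -68629)
1/(P + p) = 1/(-68629 - 126041) = 1/(-194670) = -1/194670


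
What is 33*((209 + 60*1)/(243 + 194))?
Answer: 8877/437 ≈ 20.314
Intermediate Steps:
33*((209 + 60*1)/(243 + 194)) = 33*((209 + 60)/437) = 33*(269*(1/437)) = 33*(269/437) = 8877/437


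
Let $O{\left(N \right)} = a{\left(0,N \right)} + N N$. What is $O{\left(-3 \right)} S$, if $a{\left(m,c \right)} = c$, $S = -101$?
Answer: $-606$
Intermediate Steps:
$O{\left(N \right)} = N + N^{2}$ ($O{\left(N \right)} = N + N N = N + N^{2}$)
$O{\left(-3 \right)} S = - 3 \left(1 - 3\right) \left(-101\right) = \left(-3\right) \left(-2\right) \left(-101\right) = 6 \left(-101\right) = -606$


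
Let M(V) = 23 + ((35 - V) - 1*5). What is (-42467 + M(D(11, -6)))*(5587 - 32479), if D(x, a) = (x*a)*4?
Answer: 1133497800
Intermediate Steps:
D(x, a) = 4*a*x (D(x, a) = (a*x)*4 = 4*a*x)
M(V) = 53 - V (M(V) = 23 + ((35 - V) - 5) = 23 + (30 - V) = 53 - V)
(-42467 + M(D(11, -6)))*(5587 - 32479) = (-42467 + (53 - 4*(-6)*11))*(5587 - 32479) = (-42467 + (53 - 1*(-264)))*(-26892) = (-42467 + (53 + 264))*(-26892) = (-42467 + 317)*(-26892) = -42150*(-26892) = 1133497800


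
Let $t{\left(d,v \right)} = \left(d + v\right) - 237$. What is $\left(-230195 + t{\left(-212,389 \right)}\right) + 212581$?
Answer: $-17674$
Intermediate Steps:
$t{\left(d,v \right)} = -237 + d + v$
$\left(-230195 + t{\left(-212,389 \right)}\right) + 212581 = \left(-230195 - 60\right) + 212581 = -230255 + 212581 = -17674$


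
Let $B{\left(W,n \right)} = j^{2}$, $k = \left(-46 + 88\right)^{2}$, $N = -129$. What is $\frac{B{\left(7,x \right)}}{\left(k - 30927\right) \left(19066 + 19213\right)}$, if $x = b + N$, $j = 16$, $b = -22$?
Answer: $- \frac{256}{1116330477} \approx -2.2932 \cdot 10^{-7}$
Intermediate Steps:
$k = 1764$ ($k = 42^{2} = 1764$)
$x = -151$ ($x = -22 - 129 = -151$)
$B{\left(W,n \right)} = 256$ ($B{\left(W,n \right)} = 16^{2} = 256$)
$\frac{B{\left(7,x \right)}}{\left(k - 30927\right) \left(19066 + 19213\right)} = \frac{256}{\left(1764 - 30927\right) \left(19066 + 19213\right)} = \frac{256}{\left(-29163\right) 38279} = \frac{256}{-1116330477} = 256 \left(- \frac{1}{1116330477}\right) = - \frac{256}{1116330477}$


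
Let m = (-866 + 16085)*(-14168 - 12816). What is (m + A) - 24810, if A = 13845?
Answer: -410680461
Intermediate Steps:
m = -410669496 (m = 15219*(-26984) = -410669496)
(m + A) - 24810 = (-410669496 + 13845) - 24810 = -410655651 - 24810 = -410680461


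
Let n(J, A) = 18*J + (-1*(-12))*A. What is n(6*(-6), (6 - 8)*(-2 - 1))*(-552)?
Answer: 317952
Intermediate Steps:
n(J, A) = 12*A + 18*J (n(J, A) = 18*J + 12*A = 12*A + 18*J)
n(6*(-6), (6 - 8)*(-2 - 1))*(-552) = (12*((6 - 8)*(-2 - 1)) + 18*(6*(-6)))*(-552) = (12*(-2*(-3)) + 18*(-36))*(-552) = (12*6 - 648)*(-552) = (72 - 648)*(-552) = -576*(-552) = 317952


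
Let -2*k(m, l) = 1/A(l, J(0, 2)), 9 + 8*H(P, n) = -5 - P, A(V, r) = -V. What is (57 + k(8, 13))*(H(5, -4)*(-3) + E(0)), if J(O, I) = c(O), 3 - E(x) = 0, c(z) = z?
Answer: 120123/208 ≈ 577.51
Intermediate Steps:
E(x) = 3 (E(x) = 3 - 1*0 = 3 + 0 = 3)
J(O, I) = O
H(P, n) = -7/4 - P/8 (H(P, n) = -9/8 + (-5 - P)/8 = -9/8 + (-5/8 - P/8) = -7/4 - P/8)
k(m, l) = 1/(2*l) (k(m, l) = -(-1/l)/2 = -(-1)/(2*l) = 1/(2*l))
(57 + k(8, 13))*(H(5, -4)*(-3) + E(0)) = (57 + (½)/13)*((-7/4 - ⅛*5)*(-3) + 3) = (57 + (½)*(1/13))*((-7/4 - 5/8)*(-3) + 3) = (57 + 1/26)*(-19/8*(-3) + 3) = 1483*(57/8 + 3)/26 = (1483/26)*(81/8) = 120123/208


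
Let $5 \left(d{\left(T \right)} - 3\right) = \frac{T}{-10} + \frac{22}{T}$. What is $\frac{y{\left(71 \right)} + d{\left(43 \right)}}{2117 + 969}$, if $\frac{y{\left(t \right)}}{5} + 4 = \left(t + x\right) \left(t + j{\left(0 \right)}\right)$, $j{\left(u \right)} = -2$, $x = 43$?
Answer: $\frac{84521321}{6634900} \approx 12.739$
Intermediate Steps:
$d{\left(T \right)} = 3 - \frac{T}{50} + \frac{22}{5 T}$ ($d{\left(T \right)} = 3 + \frac{\frac{T}{-10} + \frac{22}{T}}{5} = 3 + \frac{T \left(- \frac{1}{10}\right) + \frac{22}{T}}{5} = 3 + \frac{- \frac{T}{10} + \frac{22}{T}}{5} = 3 + \frac{\frac{22}{T} - \frac{T}{10}}{5} = 3 - \left(- \frac{22}{5 T} + \frac{T}{50}\right) = 3 - \frac{T}{50} + \frac{22}{5 T}$)
$y{\left(t \right)} = -20 + 5 \left(-2 + t\right) \left(43 + t\right)$ ($y{\left(t \right)} = -20 + 5 \left(t + 43\right) \left(t - 2\right) = -20 + 5 \left(43 + t\right) \left(-2 + t\right) = -20 + 5 \left(-2 + t\right) \left(43 + t\right)$)
$\frac{y{\left(71 \right)} + d{\left(43 \right)}}{2117 + 969} = \frac{\left(-450 + 5 \cdot 71^{2} + 205 \cdot 71\right) + \frac{220 - 43 \left(-150 + 43\right)}{50 \cdot 43}}{2117 + 969} = \frac{\left(-450 + 5 \cdot 5041 + 14555\right) + \frac{1}{50} \cdot \frac{1}{43} \left(220 - 43 \left(-107\right)\right)}{3086} = \left(\left(-450 + 25205 + 14555\right) + \frac{1}{50} \cdot \frac{1}{43} \left(220 + 4601\right)\right) \frac{1}{3086} = \left(39310 + \frac{1}{50} \cdot \frac{1}{43} \cdot 4821\right) \frac{1}{3086} = \left(39310 + \frac{4821}{2150}\right) \frac{1}{3086} = \frac{84521321}{2150} \cdot \frac{1}{3086} = \frac{84521321}{6634900}$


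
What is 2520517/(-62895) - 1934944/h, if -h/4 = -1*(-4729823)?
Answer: -1698739243253/42497459655 ≈ -39.973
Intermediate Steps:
h = -18919292 (h = -(-4)*(-4729823) = -4*4729823 = -18919292)
2520517/(-62895) - 1934944/h = 2520517/(-62895) - 1934944/(-18919292) = 2520517*(-1/62895) - 1934944*(-1/18919292) = -2520517/62895 + 483736/4729823 = -1698739243253/42497459655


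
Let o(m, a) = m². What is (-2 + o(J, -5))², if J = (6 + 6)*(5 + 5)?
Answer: 207302404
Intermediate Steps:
J = 120 (J = 12*10 = 120)
(-2 + o(J, -5))² = (-2 + 120²)² = (-2 + 14400)² = 14398² = 207302404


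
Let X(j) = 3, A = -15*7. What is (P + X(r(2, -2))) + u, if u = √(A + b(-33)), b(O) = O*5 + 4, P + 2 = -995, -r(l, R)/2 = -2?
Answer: -994 + I*√266 ≈ -994.0 + 16.31*I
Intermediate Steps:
A = -105
r(l, R) = 4 (r(l, R) = -2*(-2) = 4)
P = -997 (P = -2 - 995 = -997)
b(O) = 4 + 5*O (b(O) = 5*O + 4 = 4 + 5*O)
u = I*√266 (u = √(-105 + (4 + 5*(-33))) = √(-105 + (4 - 165)) = √(-105 - 161) = √(-266) = I*√266 ≈ 16.31*I)
(P + X(r(2, -2))) + u = (-997 + 3) + I*√266 = -994 + I*√266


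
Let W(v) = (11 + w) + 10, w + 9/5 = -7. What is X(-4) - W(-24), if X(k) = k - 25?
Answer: -206/5 ≈ -41.200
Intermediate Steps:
w = -44/5 (w = -9/5 - 7 = -44/5 ≈ -8.8000)
X(k) = -25 + k
W(v) = 61/5 (W(v) = (11 - 44/5) + 10 = 11/5 + 10 = 61/5)
X(-4) - W(-24) = (-25 - 4) - 1*61/5 = -29 - 61/5 = -206/5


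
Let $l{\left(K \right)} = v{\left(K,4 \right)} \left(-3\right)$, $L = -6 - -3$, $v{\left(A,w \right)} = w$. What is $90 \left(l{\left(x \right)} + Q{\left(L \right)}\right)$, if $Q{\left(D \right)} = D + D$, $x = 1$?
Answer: $-1620$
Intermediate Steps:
$L = -3$ ($L = -6 + 3 = -3$)
$l{\left(K \right)} = -12$ ($l{\left(K \right)} = 4 \left(-3\right) = -12$)
$Q{\left(D \right)} = 2 D$
$90 \left(l{\left(x \right)} + Q{\left(L \right)}\right) = 90 \left(-12 + 2 \left(-3\right)\right) = 90 \left(-12 - 6\right) = 90 \left(-18\right) = -1620$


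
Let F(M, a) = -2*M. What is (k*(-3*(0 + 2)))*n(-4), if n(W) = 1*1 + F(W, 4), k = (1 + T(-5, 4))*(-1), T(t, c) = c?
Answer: 270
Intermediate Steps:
k = -5 (k = (1 + 4)*(-1) = 5*(-1) = -5)
n(W) = 1 - 2*W (n(W) = 1*1 - 2*W = 1 - 2*W)
(k*(-3*(0 + 2)))*n(-4) = (-(-15)*(0 + 2))*(1 - 2*(-4)) = (-(-15)*2)*(1 + 8) = -5*(-6)*9 = 30*9 = 270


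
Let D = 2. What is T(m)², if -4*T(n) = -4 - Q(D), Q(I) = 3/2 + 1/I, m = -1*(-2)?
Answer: 9/4 ≈ 2.2500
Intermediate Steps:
m = 2
Q(I) = 3/2 + 1/I (Q(I) = 3*(½) + 1/I = 3/2 + 1/I)
T(n) = 3/2 (T(n) = -(-4 - (3/2 + 1/2))/4 = -(-4 - (3/2 + ½))/4 = -(-4 - 1*2)/4 = -(-4 - 2)/4 = -¼*(-6) = 3/2)
T(m)² = (3/2)² = 9/4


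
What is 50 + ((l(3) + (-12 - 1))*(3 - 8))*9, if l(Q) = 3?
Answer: 500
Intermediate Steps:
50 + ((l(3) + (-12 - 1))*(3 - 8))*9 = 50 + ((3 + (-12 - 1))*(3 - 8))*9 = 50 + ((3 - 13)*(-5))*9 = 50 - 10*(-5)*9 = 50 + 50*9 = 50 + 450 = 500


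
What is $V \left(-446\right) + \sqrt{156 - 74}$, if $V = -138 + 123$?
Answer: $6690 + \sqrt{82} \approx 6699.1$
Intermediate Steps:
$V = -15$
$V \left(-446\right) + \sqrt{156 - 74} = \left(-15\right) \left(-446\right) + \sqrt{156 - 74} = 6690 + \sqrt{82}$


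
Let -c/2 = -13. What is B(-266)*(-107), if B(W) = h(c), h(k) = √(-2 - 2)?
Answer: -214*I ≈ -214.0*I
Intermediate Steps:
c = 26 (c = -2*(-13) = 26)
h(k) = 2*I (h(k) = √(-4) = 2*I)
B(W) = 2*I
B(-266)*(-107) = (2*I)*(-107) = -214*I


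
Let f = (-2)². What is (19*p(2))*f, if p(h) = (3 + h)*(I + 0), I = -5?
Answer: -1900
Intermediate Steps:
p(h) = -15 - 5*h (p(h) = (3 + h)*(-5 + 0) = (3 + h)*(-5) = -15 - 5*h)
f = 4
(19*p(2))*f = (19*(-15 - 5*2))*4 = (19*(-15 - 10))*4 = (19*(-25))*4 = -475*4 = -1900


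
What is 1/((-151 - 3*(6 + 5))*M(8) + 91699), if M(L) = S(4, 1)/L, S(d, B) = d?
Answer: 1/91607 ≈ 1.0916e-5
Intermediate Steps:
M(L) = 4/L
1/((-151 - 3*(6 + 5))*M(8) + 91699) = 1/((-151 - 3*(6 + 5))*(4/8) + 91699) = 1/((-151 - 3*11)*(4*(⅛)) + 91699) = 1/((-151 - 33)*(½) + 91699) = 1/(-184*½ + 91699) = 1/(-92 + 91699) = 1/91607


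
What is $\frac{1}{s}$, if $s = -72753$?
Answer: $- \frac{1}{72753} \approx -1.3745 \cdot 10^{-5}$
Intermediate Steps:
$\frac{1}{s} = \frac{1}{-72753} = - \frac{1}{72753}$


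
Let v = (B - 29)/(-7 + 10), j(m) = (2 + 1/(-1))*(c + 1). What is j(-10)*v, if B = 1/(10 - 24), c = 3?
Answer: -814/21 ≈ -38.762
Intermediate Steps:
B = -1/14 (B = 1/(-14) = -1/14 ≈ -0.071429)
j(m) = 4 (j(m) = (2 + 1/(-1))*(3 + 1) = (2 + 1*(-1))*4 = (2 - 1)*4 = 1*4 = 4)
v = -407/42 (v = (-1/14 - 29)/(-7 + 10) = -407/14/3 = -407/14*⅓ = -407/42 ≈ -9.6905)
j(-10)*v = 4*(-407/42) = -814/21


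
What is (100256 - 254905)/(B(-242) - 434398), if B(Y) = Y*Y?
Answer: 154649/375834 ≈ 0.41148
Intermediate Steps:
B(Y) = Y²
(100256 - 254905)/(B(-242) - 434398) = (100256 - 254905)/((-242)² - 434398) = -154649/(58564 - 434398) = -154649/(-375834) = -154649*(-1/375834) = 154649/375834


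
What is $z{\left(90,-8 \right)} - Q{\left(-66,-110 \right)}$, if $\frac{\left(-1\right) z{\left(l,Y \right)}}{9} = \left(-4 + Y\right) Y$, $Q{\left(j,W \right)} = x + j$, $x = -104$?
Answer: $-694$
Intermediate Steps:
$Q{\left(j,W \right)} = -104 + j$
$z{\left(l,Y \right)} = - 9 Y \left(-4 + Y\right)$ ($z{\left(l,Y \right)} = - 9 \left(-4 + Y\right) Y = - 9 Y \left(-4 + Y\right)$)
$z{\left(90,-8 \right)} - Q{\left(-66,-110 \right)} = 9 \left(-8\right) \left(4 - -8\right) - \left(-104 - 66\right) = 9 \left(-8\right) \left(4 + 8\right) - -170 = 9 \left(-8\right) 12 + 170 = -864 + 170 = -694$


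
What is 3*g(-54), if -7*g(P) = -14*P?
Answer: -324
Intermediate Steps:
g(P) = 2*P (g(P) = -(-2)*P = 2*P)
3*g(-54) = 3*(2*(-54)) = 3*(-108) = -324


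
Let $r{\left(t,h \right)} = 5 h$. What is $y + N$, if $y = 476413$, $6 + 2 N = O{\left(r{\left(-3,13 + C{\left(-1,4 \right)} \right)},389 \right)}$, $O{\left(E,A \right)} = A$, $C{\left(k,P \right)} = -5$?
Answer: $\frac{953209}{2} \approx 4.766 \cdot 10^{5}$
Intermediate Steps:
$N = \frac{383}{2}$ ($N = -3 + \frac{1}{2} \cdot 389 = -3 + \frac{389}{2} = \frac{383}{2} \approx 191.5$)
$y + N = 476413 + \frac{383}{2} = \frac{953209}{2}$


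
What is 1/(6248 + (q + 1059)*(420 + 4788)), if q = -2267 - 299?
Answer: -1/7842208 ≈ -1.2752e-7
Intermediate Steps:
q = -2566
1/(6248 + (q + 1059)*(420 + 4788)) = 1/(6248 + (-2566 + 1059)*(420 + 4788)) = 1/(6248 - 1507*5208) = 1/(6248 - 7848456) = 1/(-7842208) = -1/7842208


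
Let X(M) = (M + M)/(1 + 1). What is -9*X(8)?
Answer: -72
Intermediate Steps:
X(M) = M (X(M) = (2*M)/2 = (2*M)*(½) = M)
-9*X(8) = -9*8 = -72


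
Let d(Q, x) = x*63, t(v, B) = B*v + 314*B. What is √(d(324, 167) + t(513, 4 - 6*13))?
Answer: I*√50677 ≈ 225.12*I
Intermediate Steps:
t(v, B) = 314*B + B*v
d(Q, x) = 63*x
√(d(324, 167) + t(513, 4 - 6*13)) = √(63*167 + (4 - 6*13)*(314 + 513)) = √(10521 + (4 - 78)*827) = √(10521 - 74*827) = √(10521 - 61198) = √(-50677) = I*√50677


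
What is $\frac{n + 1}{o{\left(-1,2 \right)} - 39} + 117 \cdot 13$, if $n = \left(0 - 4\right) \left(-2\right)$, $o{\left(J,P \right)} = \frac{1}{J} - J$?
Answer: $\frac{19770}{13} \approx 1520.8$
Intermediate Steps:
$n = 8$ ($n = \left(-4\right) \left(-2\right) = 8$)
$\frac{n + 1}{o{\left(-1,2 \right)} - 39} + 117 \cdot 13 = \frac{8 + 1}{\left(\frac{1}{-1} - -1\right) - 39} + 117 \cdot 13 = \frac{9}{\left(-1 + 1\right) - 39} + 1521 = \frac{9}{0 - 39} + 1521 = \frac{9}{-39} + 1521 = 9 \left(- \frac{1}{39}\right) + 1521 = - \frac{3}{13} + 1521 = \frac{19770}{13}$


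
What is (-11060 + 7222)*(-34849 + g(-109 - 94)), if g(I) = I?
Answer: 134529576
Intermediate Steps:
(-11060 + 7222)*(-34849 + g(-109 - 94)) = (-11060 + 7222)*(-34849 + (-109 - 94)) = -3838*(-34849 - 203) = -3838*(-35052) = 134529576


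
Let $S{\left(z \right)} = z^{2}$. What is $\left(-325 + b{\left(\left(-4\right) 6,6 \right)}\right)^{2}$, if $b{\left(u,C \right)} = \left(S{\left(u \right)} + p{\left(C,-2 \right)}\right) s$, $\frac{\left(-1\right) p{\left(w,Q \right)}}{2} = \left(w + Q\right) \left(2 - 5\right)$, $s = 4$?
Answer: $4305625$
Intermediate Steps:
$p{\left(w,Q \right)} = 6 Q + 6 w$ ($p{\left(w,Q \right)} = - 2 \left(w + Q\right) \left(2 - 5\right) = - 2 \left(Q + w\right) \left(-3\right) = - 2 \left(- 3 Q - 3 w\right) = 6 Q + 6 w$)
$b{\left(u,C \right)} = -48 + 4 u^{2} + 24 C$ ($b{\left(u,C \right)} = \left(u^{2} + \left(6 \left(-2\right) + 6 C\right)\right) 4 = \left(u^{2} + \left(-12 + 6 C\right)\right) 4 = \left(-12 + u^{2} + 6 C\right) 4 = -48 + 4 u^{2} + 24 C$)
$\left(-325 + b{\left(\left(-4\right) 6,6 \right)}\right)^{2} = \left(-325 + \left(-48 + 4 \left(\left(-4\right) 6\right)^{2} + 24 \cdot 6\right)\right)^{2} = \left(-325 + \left(-48 + 4 \left(-24\right)^{2} + 144\right)\right)^{2} = \left(-325 + \left(-48 + 4 \cdot 576 + 144\right)\right)^{2} = \left(-325 + \left(-48 + 2304 + 144\right)\right)^{2} = \left(-325 + 2400\right)^{2} = 2075^{2} = 4305625$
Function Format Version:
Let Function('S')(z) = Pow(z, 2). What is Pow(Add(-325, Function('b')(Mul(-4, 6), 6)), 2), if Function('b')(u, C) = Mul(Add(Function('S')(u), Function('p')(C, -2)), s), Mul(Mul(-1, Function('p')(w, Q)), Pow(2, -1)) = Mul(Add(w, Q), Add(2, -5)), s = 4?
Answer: 4305625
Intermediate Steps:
Function('p')(w, Q) = Add(Mul(6, Q), Mul(6, w)) (Function('p')(w, Q) = Mul(-2, Mul(Add(w, Q), Add(2, -5))) = Mul(-2, Mul(Add(Q, w), -3)) = Mul(-2, Add(Mul(-3, Q), Mul(-3, w))) = Add(Mul(6, Q), Mul(6, w)))
Function('b')(u, C) = Add(-48, Mul(4, Pow(u, 2)), Mul(24, C)) (Function('b')(u, C) = Mul(Add(Pow(u, 2), Add(Mul(6, -2), Mul(6, C))), 4) = Mul(Add(Pow(u, 2), Add(-12, Mul(6, C))), 4) = Mul(Add(-12, Pow(u, 2), Mul(6, C)), 4) = Add(-48, Mul(4, Pow(u, 2)), Mul(24, C)))
Pow(Add(-325, Function('b')(Mul(-4, 6), 6)), 2) = Pow(Add(-325, Add(-48, Mul(4, Pow(Mul(-4, 6), 2)), Mul(24, 6))), 2) = Pow(Add(-325, Add(-48, Mul(4, Pow(-24, 2)), 144)), 2) = Pow(Add(-325, Add(-48, Mul(4, 576), 144)), 2) = Pow(Add(-325, Add(-48, 2304, 144)), 2) = Pow(Add(-325, 2400), 2) = Pow(2075, 2) = 4305625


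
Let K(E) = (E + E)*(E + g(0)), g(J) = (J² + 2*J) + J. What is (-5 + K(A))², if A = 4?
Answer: 729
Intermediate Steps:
g(J) = J² + 3*J
K(E) = 2*E² (K(E) = (E + E)*(E + 0*(3 + 0)) = (2*E)*(E + 0*3) = (2*E)*(E + 0) = (2*E)*E = 2*E²)
(-5 + K(A))² = (-5 + 2*4²)² = (-5 + 2*16)² = (-5 + 32)² = 27² = 729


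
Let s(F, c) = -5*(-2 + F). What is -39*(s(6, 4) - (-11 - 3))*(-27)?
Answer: -6318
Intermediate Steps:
s(F, c) = 10 - 5*F
-39*(s(6, 4) - (-11 - 3))*(-27) = -39*((10 - 5*6) - (-11 - 3))*(-27) = -39*((10 - 30) - 1*(-14))*(-27) = -39*(-20 + 14)*(-27) = -39*(-6)*(-27) = 234*(-27) = -6318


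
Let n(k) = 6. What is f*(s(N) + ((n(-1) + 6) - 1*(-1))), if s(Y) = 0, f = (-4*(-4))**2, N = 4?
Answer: 3328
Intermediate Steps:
f = 256 (f = 16**2 = 256)
f*(s(N) + ((n(-1) + 6) - 1*(-1))) = 256*(0 + ((6 + 6) - 1*(-1))) = 256*(0 + (12 + 1)) = 256*(0 + 13) = 256*13 = 3328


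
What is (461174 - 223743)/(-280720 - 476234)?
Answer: -237431/756954 ≈ -0.31367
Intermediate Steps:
(461174 - 223743)/(-280720 - 476234) = 237431/(-756954) = 237431*(-1/756954) = -237431/756954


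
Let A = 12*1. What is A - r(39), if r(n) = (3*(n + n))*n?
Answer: -9114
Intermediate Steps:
r(n) = 6*n² (r(n) = (3*(2*n))*n = (6*n)*n = 6*n²)
A = 12
A - r(39) = 12 - 6*39² = 12 - 6*1521 = 12 - 1*9126 = 12 - 9126 = -9114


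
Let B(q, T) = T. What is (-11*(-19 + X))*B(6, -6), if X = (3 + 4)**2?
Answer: 1980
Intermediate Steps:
X = 49 (X = 7**2 = 49)
(-11*(-19 + X))*B(6, -6) = -11*(-19 + 49)*(-6) = -11*30*(-6) = -330*(-6) = 1980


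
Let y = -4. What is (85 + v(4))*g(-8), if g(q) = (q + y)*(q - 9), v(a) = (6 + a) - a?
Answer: 18564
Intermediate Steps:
v(a) = 6
g(q) = (-9 + q)*(-4 + q) (g(q) = (q - 4)*(q - 9) = (-4 + q)*(-9 + q) = (-9 + q)*(-4 + q))
(85 + v(4))*g(-8) = (85 + 6)*(36 + (-8)² - 13*(-8)) = 91*(36 + 64 + 104) = 91*204 = 18564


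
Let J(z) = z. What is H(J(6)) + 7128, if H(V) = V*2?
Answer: 7140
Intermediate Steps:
H(V) = 2*V
H(J(6)) + 7128 = 2*6 + 7128 = 12 + 7128 = 7140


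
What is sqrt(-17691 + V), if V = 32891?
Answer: 20*sqrt(38) ≈ 123.29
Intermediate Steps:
sqrt(-17691 + V) = sqrt(-17691 + 32891) = sqrt(15200) = 20*sqrt(38)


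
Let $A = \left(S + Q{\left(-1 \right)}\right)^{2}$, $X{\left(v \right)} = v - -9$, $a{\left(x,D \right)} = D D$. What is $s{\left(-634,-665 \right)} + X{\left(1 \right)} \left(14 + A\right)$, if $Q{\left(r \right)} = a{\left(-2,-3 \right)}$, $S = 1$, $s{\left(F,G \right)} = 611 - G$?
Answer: $2416$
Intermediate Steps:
$a{\left(x,D \right)} = D^{2}$
$X{\left(v \right)} = 9 + v$ ($X{\left(v \right)} = v + 9 = 9 + v$)
$Q{\left(r \right)} = 9$ ($Q{\left(r \right)} = \left(-3\right)^{2} = 9$)
$A = 100$ ($A = \left(1 + 9\right)^{2} = 10^{2} = 100$)
$s{\left(-634,-665 \right)} + X{\left(1 \right)} \left(14 + A\right) = \left(611 - -665\right) + \left(9 + 1\right) \left(14 + 100\right) = \left(611 + 665\right) + 10 \cdot 114 = 1276 + 1140 = 2416$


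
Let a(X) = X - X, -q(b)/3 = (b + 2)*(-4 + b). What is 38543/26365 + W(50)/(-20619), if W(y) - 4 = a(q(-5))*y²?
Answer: 794612657/543619935 ≈ 1.4617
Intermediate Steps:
q(b) = -3*(-4 + b)*(2 + b) (q(b) = -3*(b + 2)*(-4 + b) = -3*(2 + b)*(-4 + b) = -3*(-4 + b)*(2 + b))
a(X) = 0
W(y) = 4 (W(y) = 4 + 0*y² = 4 + 0 = 4)
38543/26365 + W(50)/(-20619) = 38543/26365 + 4/(-20619) = 38543*(1/26365) + 4*(-1/20619) = 38543/26365 - 4/20619 = 794612657/543619935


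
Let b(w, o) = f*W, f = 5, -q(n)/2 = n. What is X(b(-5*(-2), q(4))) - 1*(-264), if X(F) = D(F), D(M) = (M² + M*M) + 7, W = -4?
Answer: 1071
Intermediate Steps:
q(n) = -2*n
D(M) = 7 + 2*M² (D(M) = (M² + M²) + 7 = 2*M² + 7 = 7 + 2*M²)
b(w, o) = -20 (b(w, o) = 5*(-4) = -20)
X(F) = 7 + 2*F²
X(b(-5*(-2), q(4))) - 1*(-264) = (7 + 2*(-20)²) - 1*(-264) = (7 + 2*400) + 264 = (7 + 800) + 264 = 807 + 264 = 1071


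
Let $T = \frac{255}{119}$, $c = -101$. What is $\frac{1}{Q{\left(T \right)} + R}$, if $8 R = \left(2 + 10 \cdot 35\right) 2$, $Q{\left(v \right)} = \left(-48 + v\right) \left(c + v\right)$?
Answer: $\frac{49}{226444} \approx 0.00021639$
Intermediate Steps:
$T = \frac{15}{7}$ ($T = 255 \cdot \frac{1}{119} = \frac{15}{7} \approx 2.1429$)
$Q{\left(v \right)} = \left(-101 + v\right) \left(-48 + v\right)$ ($Q{\left(v \right)} = \left(-48 + v\right) \left(-101 + v\right) = \left(-101 + v\right) \left(-48 + v\right)$)
$R = 88$ ($R = \frac{\left(2 + 10 \cdot 35\right) 2}{8} = \frac{\left(2 + 350\right) 2}{8} = \frac{352 \cdot 2}{8} = \frac{1}{8} \cdot 704 = 88$)
$\frac{1}{Q{\left(T \right)} + R} = \frac{1}{\left(4848 + \left(\frac{15}{7}\right)^{2} - \frac{2235}{7}\right) + 88} = \frac{1}{\left(4848 + \frac{225}{49} - \frac{2235}{7}\right) + 88} = \frac{1}{\frac{222132}{49} + 88} = \frac{1}{\frac{226444}{49}} = \frac{49}{226444}$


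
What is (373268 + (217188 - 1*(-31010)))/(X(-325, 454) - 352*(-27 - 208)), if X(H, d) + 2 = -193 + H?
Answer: 310733/41100 ≈ 7.5604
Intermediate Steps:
X(H, d) = -195 + H (X(H, d) = -2 + (-193 + H) = -195 + H)
(373268 + (217188 - 1*(-31010)))/(X(-325, 454) - 352*(-27 - 208)) = (373268 + (217188 - 1*(-31010)))/((-195 - 325) - 352*(-27 - 208)) = (373268 + (217188 + 31010))/(-520 - 352*(-235)) = (373268 + 248198)/(-520 + 82720) = 621466/82200 = 621466*(1/82200) = 310733/41100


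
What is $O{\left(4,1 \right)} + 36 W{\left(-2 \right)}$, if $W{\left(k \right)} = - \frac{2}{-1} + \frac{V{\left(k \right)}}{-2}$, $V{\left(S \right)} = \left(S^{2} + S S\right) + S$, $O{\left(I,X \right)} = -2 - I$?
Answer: $-42$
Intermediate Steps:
$V{\left(S \right)} = S + 2 S^{2}$ ($V{\left(S \right)} = \left(S^{2} + S^{2}\right) + S = 2 S^{2} + S = S + 2 S^{2}$)
$W{\left(k \right)} = 2 - \frac{k \left(1 + 2 k\right)}{2}$ ($W{\left(k \right)} = - \frac{2}{-1} + \frac{k \left(1 + 2 k\right)}{-2} = \left(-2\right) \left(-1\right) + k \left(1 + 2 k\right) \left(- \frac{1}{2}\right) = 2 - \frac{k \left(1 + 2 k\right)}{2}$)
$O{\left(4,1 \right)} + 36 W{\left(-2 \right)} = \left(-2 - 4\right) + 36 \left(2 - \left(-2\right)^{2} - -1\right) = \left(-2 - 4\right) + 36 \left(2 - 4 + 1\right) = -6 + 36 \left(2 - 4 + 1\right) = -6 + 36 \left(-1\right) = -6 - 36 = -42$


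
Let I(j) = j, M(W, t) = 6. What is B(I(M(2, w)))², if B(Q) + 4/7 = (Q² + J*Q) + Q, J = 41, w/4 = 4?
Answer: 4048144/49 ≈ 82615.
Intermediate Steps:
w = 16 (w = 4*4 = 16)
B(Q) = -4/7 + Q² + 42*Q (B(Q) = -4/7 + ((Q² + 41*Q) + Q) = -4/7 + (Q² + 42*Q) = -4/7 + Q² + 42*Q)
B(I(M(2, w)))² = (-4/7 + 6² + 42*6)² = (-4/7 + 36 + 252)² = (2012/7)² = 4048144/49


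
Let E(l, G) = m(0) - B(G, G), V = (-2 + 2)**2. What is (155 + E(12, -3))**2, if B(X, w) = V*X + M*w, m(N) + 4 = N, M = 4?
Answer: 26569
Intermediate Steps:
m(N) = -4 + N
V = 0 (V = 0**2 = 0)
B(X, w) = 4*w (B(X, w) = 0*X + 4*w = 0 + 4*w = 4*w)
E(l, G) = -4 - 4*G (E(l, G) = (-4 + 0) - 4*G = -4 - 4*G)
(155 + E(12, -3))**2 = (155 + (-4 - 4*(-3)))**2 = (155 + (-4 + 12))**2 = (155 + 8)**2 = 163**2 = 26569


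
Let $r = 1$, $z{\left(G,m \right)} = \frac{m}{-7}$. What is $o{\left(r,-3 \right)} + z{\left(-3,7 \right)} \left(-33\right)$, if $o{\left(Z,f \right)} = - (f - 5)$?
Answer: $41$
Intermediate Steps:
$z{\left(G,m \right)} = - \frac{m}{7}$ ($z{\left(G,m \right)} = m \left(- \frac{1}{7}\right) = - \frac{m}{7}$)
$o{\left(Z,f \right)} = 5 - f$ ($o{\left(Z,f \right)} = - (f - 5) = - (-5 + f) = 5 - f$)
$o{\left(r,-3 \right)} + z{\left(-3,7 \right)} \left(-33\right) = \left(5 - -3\right) + \left(- \frac{1}{7}\right) 7 \left(-33\right) = \left(5 + 3\right) - -33 = 8 + 33 = 41$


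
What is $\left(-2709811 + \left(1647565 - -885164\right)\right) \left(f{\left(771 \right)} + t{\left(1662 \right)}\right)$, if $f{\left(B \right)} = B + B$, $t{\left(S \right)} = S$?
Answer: $-567370728$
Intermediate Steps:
$f{\left(B \right)} = 2 B$
$\left(-2709811 + \left(1647565 - -885164\right)\right) \left(f{\left(771 \right)} + t{\left(1662 \right)}\right) = \left(-2709811 + \left(1647565 - -885164\right)\right) \left(2 \cdot 771 + 1662\right) = \left(-2709811 + \left(1647565 + 885164\right)\right) \left(1542 + 1662\right) = \left(-2709811 + 2532729\right) 3204 = \left(-177082\right) 3204 = -567370728$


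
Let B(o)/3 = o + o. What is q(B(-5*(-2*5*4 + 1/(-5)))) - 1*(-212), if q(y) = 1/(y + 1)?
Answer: 255885/1207 ≈ 212.00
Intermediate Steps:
B(o) = 6*o (B(o) = 3*(o + o) = 3*(2*o) = 6*o)
q(y) = 1/(1 + y)
q(B(-5*(-2*5*4 + 1/(-5)))) - 1*(-212) = 1/(1 + 6*(-5*(-2*5*4 + 1/(-5)))) - 1*(-212) = 1/(1 + 6*(-5*(-10*4 - ⅕))) + 212 = 1/(1 + 6*(-5*(-40 - ⅕))) + 212 = 1/(1 + 6*(-5*(-201/5))) + 212 = 1/(1 + 6*201) + 212 = 1/(1 + 1206) + 212 = 1/1207 + 212 = 255885/1207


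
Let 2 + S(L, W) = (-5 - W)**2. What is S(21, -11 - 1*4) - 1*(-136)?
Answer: 234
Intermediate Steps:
S(L, W) = -2 + (-5 - W)**2
S(21, -11 - 1*4) - 1*(-136) = (-2 + (5 + (-11 - 1*4))**2) - 1*(-136) = (-2 + (5 + (-11 - 4))**2) + 136 = (-2 + (5 - 15)**2) + 136 = (-2 + (-10)**2) + 136 = (-2 + 100) + 136 = 98 + 136 = 234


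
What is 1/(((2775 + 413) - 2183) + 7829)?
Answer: 1/8834 ≈ 0.00011320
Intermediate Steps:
1/(((2775 + 413) - 2183) + 7829) = 1/((3188 - 2183) + 7829) = 1/(1005 + 7829) = 1/8834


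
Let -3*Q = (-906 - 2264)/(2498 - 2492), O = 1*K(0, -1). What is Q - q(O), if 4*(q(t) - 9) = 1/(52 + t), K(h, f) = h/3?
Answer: 312823/1872 ≈ 167.11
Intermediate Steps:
K(h, f) = h/3 (K(h, f) = h*(⅓) = h/3)
O = 0 (O = 1*((⅓)*0) = 1*0 = 0)
Q = 1585/9 (Q = -(-906 - 2264)/(3*(2498 - 2492)) = -(-3170)/(3*6) = -⅓*(-1585/3) = 1585/9 ≈ 176.11)
q(t) = 9 + 1/(4*(52 + t))
Q - q(O) = 1585/9 - (1873 + 36*0)/(4*(52 + 0)) = 1585/9 - (1873 + 0)/(4*52) = 1585/9 - 1873/(4*52) = 1585/9 - 1*1873/208 = 1585/9 - 1873/208 = 312823/1872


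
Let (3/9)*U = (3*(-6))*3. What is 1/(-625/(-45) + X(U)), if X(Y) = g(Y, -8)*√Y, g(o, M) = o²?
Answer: 1125/9037745183017 - 19131876*I*√2/9037745183017 ≈ 1.2448e-10 - 2.9937e-6*I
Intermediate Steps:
U = -162 (U = 3*((3*(-6))*3) = 3*(-18*3) = 3*(-54) = -162)
X(Y) = Y^(5/2) (X(Y) = Y²*√Y = Y^(5/2))
1/(-625/(-45) + X(U)) = 1/(-625/(-45) + (-162)^(5/2)) = 1/(-1/45*(-625) + 236196*I*√2) = 1/(125/9 + 236196*I*√2)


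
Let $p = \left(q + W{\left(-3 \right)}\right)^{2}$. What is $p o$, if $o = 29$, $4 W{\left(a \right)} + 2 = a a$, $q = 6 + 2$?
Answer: $\frac{44109}{16} \approx 2756.8$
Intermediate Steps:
$q = 8$
$W{\left(a \right)} = - \frac{1}{2} + \frac{a^{2}}{4}$ ($W{\left(a \right)} = - \frac{1}{2} + \frac{a a}{4} = - \frac{1}{2} + \frac{a^{2}}{4}$)
$p = \frac{1521}{16}$ ($p = \left(8 - \left(\frac{1}{2} - \frac{\left(-3\right)^{2}}{4}\right)\right)^{2} = \left(8 + \left(- \frac{1}{2} + \frac{1}{4} \cdot 9\right)\right)^{2} = \left(8 + \left(- \frac{1}{2} + \frac{9}{4}\right)\right)^{2} = \left(8 + \frac{7}{4}\right)^{2} = \left(\frac{39}{4}\right)^{2} = \frac{1521}{16} \approx 95.063$)
$p o = \frac{1521}{16} \cdot 29 = \frac{44109}{16}$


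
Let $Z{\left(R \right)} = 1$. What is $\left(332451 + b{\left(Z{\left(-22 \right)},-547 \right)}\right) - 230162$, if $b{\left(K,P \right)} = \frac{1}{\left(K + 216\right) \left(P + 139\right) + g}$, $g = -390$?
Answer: $\frac{9096151613}{88926} \approx 1.0229 \cdot 10^{5}$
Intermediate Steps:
$b{\left(K,P \right)} = \frac{1}{-390 + \left(139 + P\right) \left(216 + K\right)}$ ($b{\left(K,P \right)} = \frac{1}{\left(K + 216\right) \left(P + 139\right) - 390} = \frac{1}{\left(216 + K\right) \left(139 + P\right) - 390} = \frac{1}{\left(139 + P\right) \left(216 + K\right) - 390} = \frac{1}{-390 + \left(139 + P\right) \left(216 + K\right)}$)
$\left(332451 + b{\left(Z{\left(-22 \right)},-547 \right)}\right) - 230162 = \left(332451 + \frac{1}{29634 + 139 \cdot 1 + 216 \left(-547\right) + 1 \left(-547\right)}\right) - 230162 = \left(332451 + \frac{1}{29634 + 139 - 118152 - 547}\right) - 230162 = \left(332451 + \frac{1}{-88926}\right) - 230162 = \left(332451 - \frac{1}{88926}\right) - 230162 = \frac{29563537625}{88926} - 230162 = \frac{9096151613}{88926}$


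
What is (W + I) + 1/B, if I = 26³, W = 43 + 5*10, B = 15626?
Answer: 276095795/15626 ≈ 17669.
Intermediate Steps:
W = 93 (W = 43 + 50 = 93)
I = 17576
(W + I) + 1/B = (93 + 17576) + 1/15626 = 17669 + 1/15626 = 276095795/15626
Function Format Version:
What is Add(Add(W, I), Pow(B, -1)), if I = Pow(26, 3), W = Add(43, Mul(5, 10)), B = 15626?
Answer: Rational(276095795, 15626) ≈ 17669.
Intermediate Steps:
W = 93 (W = Add(43, 50) = 93)
I = 17576
Add(Add(W, I), Pow(B, -1)) = Add(Add(93, 17576), Pow(15626, -1)) = Add(17669, Rational(1, 15626)) = Rational(276095795, 15626)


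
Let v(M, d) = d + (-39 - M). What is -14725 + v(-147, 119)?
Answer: -14498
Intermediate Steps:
v(M, d) = -39 + d - M
-14725 + v(-147, 119) = -14725 + (-39 + 119 - 1*(-147)) = -14725 + (-39 + 119 + 147) = -14725 + 227 = -14498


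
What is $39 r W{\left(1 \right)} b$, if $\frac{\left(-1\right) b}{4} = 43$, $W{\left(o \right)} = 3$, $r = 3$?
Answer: $-60372$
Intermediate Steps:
$b = -172$ ($b = \left(-4\right) 43 = -172$)
$39 r W{\left(1 \right)} b = 39 \cdot 3 \cdot 3 \left(-172\right) = 39 \cdot 9 \left(-172\right) = 351 \left(-172\right) = -60372$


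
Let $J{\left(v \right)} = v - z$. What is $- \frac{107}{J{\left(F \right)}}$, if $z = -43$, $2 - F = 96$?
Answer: $\frac{107}{51} \approx 2.098$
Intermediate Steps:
$F = -94$ ($F = 2 - 96 = -94$)
$J{\left(v \right)} = 43 + v$ ($J{\left(v \right)} = v - -43 = v + 43 = 43 + v$)
$- \frac{107}{J{\left(F \right)}} = - \frac{107}{43 - 94} = - \frac{107}{-51} = \left(-107\right) \left(- \frac{1}{51}\right) = \frac{107}{51}$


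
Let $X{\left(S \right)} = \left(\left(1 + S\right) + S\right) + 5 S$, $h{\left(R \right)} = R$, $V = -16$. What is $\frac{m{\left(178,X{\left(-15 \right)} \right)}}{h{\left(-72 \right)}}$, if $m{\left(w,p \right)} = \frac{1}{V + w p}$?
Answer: $\frac{1}{1334016} \approx 7.4962 \cdot 10^{-7}$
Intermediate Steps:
$X{\left(S \right)} = 1 + 7 S$ ($X{\left(S \right)} = \left(1 + 2 S\right) + 5 S = 1 + 7 S$)
$m{\left(w,p \right)} = \frac{1}{-16 + p w}$ ($m{\left(w,p \right)} = \frac{1}{-16 + w p} = \frac{1}{-16 + p w}$)
$\frac{m{\left(178,X{\left(-15 \right)} \right)}}{h{\left(-72 \right)}} = \frac{1}{\left(-16 + \left(1 + 7 \left(-15\right)\right) 178\right) \left(-72\right)} = \frac{1}{-16 + \left(1 - 105\right) 178} \left(- \frac{1}{72}\right) = \frac{1}{-16 - 18512} \left(- \frac{1}{72}\right) = \frac{1}{-18528} \left(- \frac{1}{72}\right) = \left(- \frac{1}{18528}\right) \left(- \frac{1}{72}\right) = \frac{1}{1334016}$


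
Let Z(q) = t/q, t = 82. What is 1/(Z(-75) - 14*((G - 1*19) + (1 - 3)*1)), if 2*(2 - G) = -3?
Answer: 75/18293 ≈ 0.0040999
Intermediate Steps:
G = 7/2 (G = 2 - ½*(-3) = 2 + 3/2 = 7/2 ≈ 3.5000)
Z(q) = 82/q
1/(Z(-75) - 14*((G - 1*19) + (1 - 3)*1)) = 1/(82/(-75) - 14*((7/2 - 1*19) + (1 - 3)*1)) = 1/(82*(-1/75) - 14*((7/2 - 19) - 2*1)) = 1/(-82/75 - 14*(-31/2 - 2)) = 1/(-82/75 - 14*(-35/2)) = 1/(-82/75 + 245) = 1/(18293/75) = 75/18293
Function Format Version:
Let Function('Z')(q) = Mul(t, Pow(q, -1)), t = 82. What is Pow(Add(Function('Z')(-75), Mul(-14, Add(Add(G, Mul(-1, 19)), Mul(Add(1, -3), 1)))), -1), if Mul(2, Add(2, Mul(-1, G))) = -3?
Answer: Rational(75, 18293) ≈ 0.0040999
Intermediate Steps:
G = Rational(7, 2) (G = Add(2, Mul(Rational(-1, 2), -3)) = Add(2, Rational(3, 2)) = Rational(7, 2) ≈ 3.5000)
Function('Z')(q) = Mul(82, Pow(q, -1))
Pow(Add(Function('Z')(-75), Mul(-14, Add(Add(G, Mul(-1, 19)), Mul(Add(1, -3), 1)))), -1) = Pow(Add(Mul(82, Pow(-75, -1)), Mul(-14, Add(Add(Rational(7, 2), Mul(-1, 19)), Mul(Add(1, -3), 1)))), -1) = Pow(Add(Mul(82, Rational(-1, 75)), Mul(-14, Add(Add(Rational(7, 2), -19), Mul(-2, 1)))), -1) = Pow(Add(Rational(-82, 75), Mul(-14, Add(Rational(-31, 2), -2))), -1) = Pow(Add(Rational(-82, 75), Mul(-14, Rational(-35, 2))), -1) = Pow(Add(Rational(-82, 75), 245), -1) = Pow(Rational(18293, 75), -1) = Rational(75, 18293)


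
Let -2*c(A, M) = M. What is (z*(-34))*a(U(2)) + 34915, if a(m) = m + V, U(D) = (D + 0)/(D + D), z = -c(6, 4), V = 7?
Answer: 34405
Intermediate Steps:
c(A, M) = -M/2
z = 2 (z = -(-1)*4/2 = -1*(-2) = 2)
U(D) = ½ (U(D) = D/((2*D)) = D*(1/(2*D)) = ½)
a(m) = 7 + m (a(m) = m + 7 = 7 + m)
(z*(-34))*a(U(2)) + 34915 = (2*(-34))*(7 + ½) + 34915 = -68*15/2 + 34915 = -510 + 34915 = 34405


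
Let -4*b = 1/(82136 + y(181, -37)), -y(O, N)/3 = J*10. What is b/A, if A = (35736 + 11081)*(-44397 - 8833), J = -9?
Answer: 1/821445722389840 ≈ 1.2174e-15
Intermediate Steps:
y(O, N) = 270 (y(O, N) = -(-27)*10 = -3*(-90) = 270)
b = -1/329624 (b = -1/(4*(82136 + 270)) = -1/4/82406 = -1/4*1/82406 = -1/329624 ≈ -3.0338e-6)
A = -2492068910 (A = 46817*(-53230) = -2492068910)
b/A = -1/329624/(-2492068910) = -1/329624*(-1/2492068910) = 1/821445722389840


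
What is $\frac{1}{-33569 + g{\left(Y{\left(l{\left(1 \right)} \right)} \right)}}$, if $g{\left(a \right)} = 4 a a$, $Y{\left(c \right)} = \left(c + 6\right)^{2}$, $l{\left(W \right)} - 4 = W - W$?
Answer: $\frac{1}{6431} \approx 0.0001555$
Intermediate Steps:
$l{\left(W \right)} = 4$ ($l{\left(W \right)} = 4 + \left(W - W\right) = 4 + 0 = 4$)
$Y{\left(c \right)} = \left(6 + c\right)^{2}$
$g{\left(a \right)} = 4 a^{2}$
$\frac{1}{-33569 + g{\left(Y{\left(l{\left(1 \right)} \right)} \right)}} = \frac{1}{-33569 + 4 \left(\left(6 + 4\right)^{2}\right)^{2}} = \frac{1}{-33569 + 4 \left(10^{2}\right)^{2}} = \frac{1}{-33569 + 4 \cdot 100^{2}} = \frac{1}{-33569 + 4 \cdot 10000} = \frac{1}{-33569 + 40000} = \frac{1}{6431}$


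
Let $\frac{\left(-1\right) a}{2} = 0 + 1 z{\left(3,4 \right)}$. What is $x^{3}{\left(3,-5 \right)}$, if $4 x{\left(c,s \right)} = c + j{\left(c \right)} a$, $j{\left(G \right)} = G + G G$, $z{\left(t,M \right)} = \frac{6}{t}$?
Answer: $- \frac{91125}{64} \approx -1423.8$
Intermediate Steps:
$j{\left(G \right)} = G + G^{2}$
$a = -4$ ($a = - 2 \left(0 + 1 \cdot \frac{6}{3}\right) = - 2 \left(0 + 1 \cdot 6 \cdot \frac{1}{3}\right) = - 2 \left(0 + 1 \cdot 2\right) = - 2 \left(0 + 2\right) = \left(-2\right) 2 = -4$)
$x{\left(c,s \right)} = \frac{c}{4} - c \left(1 + c\right)$ ($x{\left(c,s \right)} = \frac{c + c \left(1 + c\right) \left(-4\right)}{4} = \frac{c - 4 c \left(1 + c\right)}{4} = \frac{c}{4} - c \left(1 + c\right)$)
$x^{3}{\left(3,-5 \right)} = \left(3 \left(- \frac{3}{4} - 3\right)\right)^{3} = \left(3 \left(- \frac{15}{4}\right)\right)^{3} = \left(- \frac{45}{4}\right)^{3} = - \frac{91125}{64}$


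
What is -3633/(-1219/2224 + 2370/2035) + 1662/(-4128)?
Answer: -2262625614583/383933584 ≈ -5893.3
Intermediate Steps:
-3633/(-1219/2224 + 2370/2035) + 1662/(-4128) = -3633/(-1219*1/2224 + 2370*(1/2035)) + 1662*(-1/4128) = -3633/(-1219/2224 + 474/407) - 277/688 = -3633/558043/905168 - 277/688 = -3633*905168/558043 - 277/688 = -3288475344/558043 - 277/688 = -2262625614583/383933584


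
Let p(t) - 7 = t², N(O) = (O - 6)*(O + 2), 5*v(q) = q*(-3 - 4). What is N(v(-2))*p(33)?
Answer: -420864/25 ≈ -16835.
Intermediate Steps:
v(q) = -7*q/5 (v(q) = (q*(-3 - 4))/5 = (q*(-7))/5 = (-7*q)/5 = -7*q/5)
N(O) = (-6 + O)*(2 + O)
p(t) = 7 + t²
N(v(-2))*p(33) = (-12 + (-7/5*(-2))² - (-28)*(-2)/5)*(7 + 33²) = (-12 + (14/5)² - 4*14/5)*(7 + 1089) = (-12 + 196/25 - 56/5)*1096 = -384/25*1096 = -420864/25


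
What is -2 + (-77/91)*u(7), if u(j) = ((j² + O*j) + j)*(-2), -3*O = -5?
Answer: 4388/39 ≈ 112.51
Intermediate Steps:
O = 5/3 (O = -⅓*(-5) = 5/3 ≈ 1.6667)
u(j) = -2*j² - 16*j/3 (u(j) = ((j² + 5*j/3) + j)*(-2) = (j² + 8*j/3)*(-2) = -2*j² - 16*j/3)
-2 + (-77/91)*u(7) = -2 + (-77/91)*(-⅔*7*(8 + 3*7)) = -2 + (-77*1/91)*(-⅔*7*(8 + 21)) = -2 - (-22)*7*29/39 = -2 - 11/13*(-406/3) = -2 + 4466/39 = 4388/39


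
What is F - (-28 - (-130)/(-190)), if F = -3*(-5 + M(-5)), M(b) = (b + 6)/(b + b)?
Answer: 8357/190 ≈ 43.984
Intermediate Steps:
M(b) = (6 + b)/(2*b) (M(b) = (6 + b)/((2*b)) = (6 + b)*(1/(2*b)) = (6 + b)/(2*b))
F = 153/10 (F = -3*(-5 + (½)*(6 - 5)/(-5)) = -3*(-5 + (½)*(-⅕)*1) = -3*(-5 - ⅒) = -3*(-51/10) = 153/10 ≈ 15.300)
F - (-28 - (-130)/(-190)) = 153/10 - (-28 - (-130)/(-190)) = 153/10 - (-28 - (-130)*(-1)/190) = 153/10 - (-28 - 1*13/19) = 153/10 - (-28 - 13/19) = 153/10 - 1*(-545/19) = 153/10 + 545/19 = 8357/190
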